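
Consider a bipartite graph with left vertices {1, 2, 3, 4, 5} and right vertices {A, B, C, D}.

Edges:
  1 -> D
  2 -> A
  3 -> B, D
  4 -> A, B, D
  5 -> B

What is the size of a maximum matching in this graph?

One maximum matching: 1→D, 2→A, 3→B.
The set {1, 2, 3, 4, 5} has only 3 neighbours ({A, B, D}), so by Hall's theorem at most 3 of the 5 left vertices can be matched.

3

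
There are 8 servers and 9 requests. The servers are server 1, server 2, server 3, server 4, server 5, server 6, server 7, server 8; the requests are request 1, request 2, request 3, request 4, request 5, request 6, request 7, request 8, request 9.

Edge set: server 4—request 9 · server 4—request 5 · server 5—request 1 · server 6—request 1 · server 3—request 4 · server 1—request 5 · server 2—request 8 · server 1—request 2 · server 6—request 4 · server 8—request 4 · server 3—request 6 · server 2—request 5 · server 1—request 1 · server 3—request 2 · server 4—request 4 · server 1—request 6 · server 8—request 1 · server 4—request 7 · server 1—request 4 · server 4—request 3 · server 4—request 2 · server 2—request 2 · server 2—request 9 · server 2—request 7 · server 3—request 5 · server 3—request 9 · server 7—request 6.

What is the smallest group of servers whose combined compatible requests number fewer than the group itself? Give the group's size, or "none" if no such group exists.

Take S = {server 5, server 6, server 8}. Its neighbourhood is {request 1, request 4}, so |N(S)| = 2 < |S| = 3.
Every subset of size less than 3 has at least as many neighbours as members, so 3 is the minimum.

3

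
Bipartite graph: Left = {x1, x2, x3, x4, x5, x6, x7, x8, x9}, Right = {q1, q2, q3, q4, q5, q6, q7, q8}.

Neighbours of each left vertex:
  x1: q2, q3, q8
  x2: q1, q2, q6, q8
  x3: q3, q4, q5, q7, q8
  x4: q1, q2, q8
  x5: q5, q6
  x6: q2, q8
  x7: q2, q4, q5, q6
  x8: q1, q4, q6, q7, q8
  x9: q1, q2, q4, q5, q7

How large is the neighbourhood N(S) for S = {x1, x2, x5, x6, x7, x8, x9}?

8

The union of neighbours of {x1, x2, x5, x6, x7, x8, x9} is {q1, q2, q3, q4, q5, q6, q7, q8}, which has 8 elements.
Since |N(S)| = 8 ≥ |S| = 7, Hall's condition holds for this subset.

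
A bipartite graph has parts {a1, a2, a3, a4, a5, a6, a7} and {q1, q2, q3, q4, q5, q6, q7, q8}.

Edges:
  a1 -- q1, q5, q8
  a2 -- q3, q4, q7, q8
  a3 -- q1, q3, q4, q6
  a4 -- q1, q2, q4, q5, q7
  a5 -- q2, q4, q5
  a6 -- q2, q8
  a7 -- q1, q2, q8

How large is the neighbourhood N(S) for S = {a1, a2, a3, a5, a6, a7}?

8

The union of neighbours of {a1, a2, a3, a5, a6, a7} is {q1, q2, q3, q4, q5, q6, q7, q8}, which has 8 elements.
Since |N(S)| = 8 ≥ |S| = 6, Hall's condition holds for this subset.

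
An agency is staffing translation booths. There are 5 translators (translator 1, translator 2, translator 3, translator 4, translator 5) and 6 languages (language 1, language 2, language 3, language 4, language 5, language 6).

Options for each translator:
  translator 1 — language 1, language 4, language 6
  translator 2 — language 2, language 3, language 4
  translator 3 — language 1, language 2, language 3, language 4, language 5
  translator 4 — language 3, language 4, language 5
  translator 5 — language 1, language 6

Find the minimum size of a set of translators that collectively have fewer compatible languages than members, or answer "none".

A matching saturating every translator exists, for instance translator 1→language 4, translator 2→language 2, translator 3→language 1, translator 4→language 3, translator 5→language 6.
By Hall's marriage theorem, this means |N(S)| ≥ |S| for every subset S, so no violating subset exists.

none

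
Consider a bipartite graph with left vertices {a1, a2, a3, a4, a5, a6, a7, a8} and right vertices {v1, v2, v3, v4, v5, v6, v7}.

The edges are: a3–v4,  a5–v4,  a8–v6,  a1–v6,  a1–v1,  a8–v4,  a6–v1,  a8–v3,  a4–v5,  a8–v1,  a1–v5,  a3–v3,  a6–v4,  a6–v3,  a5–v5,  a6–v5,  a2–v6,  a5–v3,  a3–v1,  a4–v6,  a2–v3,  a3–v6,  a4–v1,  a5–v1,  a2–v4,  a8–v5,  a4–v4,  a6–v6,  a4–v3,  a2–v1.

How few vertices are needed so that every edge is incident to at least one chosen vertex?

{v1, v3, v4, v5, v6} is a vertex cover of size 5: every edge has an endpoint in this set.
No smaller cover exists because a1–v5, a2–v6, a3–v4, a4–v3, a5–v1 is a matching of size 5, and a cover must include an endpoint of each of these disjoint edges (König's theorem).

5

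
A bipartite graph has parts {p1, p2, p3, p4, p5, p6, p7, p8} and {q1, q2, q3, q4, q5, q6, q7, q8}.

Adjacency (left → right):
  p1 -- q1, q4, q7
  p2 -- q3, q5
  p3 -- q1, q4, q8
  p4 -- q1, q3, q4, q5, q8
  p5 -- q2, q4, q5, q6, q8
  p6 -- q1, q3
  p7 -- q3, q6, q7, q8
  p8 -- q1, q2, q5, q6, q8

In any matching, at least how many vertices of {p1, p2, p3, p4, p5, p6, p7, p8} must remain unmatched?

A valid assignment of size 8: p1–q4, p2–q5, p3–q8, p4–q1, p5–q2, p6–q3, p7–q7, p8–q6.
All 8 left vertices are matched, so no larger matching exists.
That matches 8 of the 8, leaving 0 unmatched; no matching can do better.

0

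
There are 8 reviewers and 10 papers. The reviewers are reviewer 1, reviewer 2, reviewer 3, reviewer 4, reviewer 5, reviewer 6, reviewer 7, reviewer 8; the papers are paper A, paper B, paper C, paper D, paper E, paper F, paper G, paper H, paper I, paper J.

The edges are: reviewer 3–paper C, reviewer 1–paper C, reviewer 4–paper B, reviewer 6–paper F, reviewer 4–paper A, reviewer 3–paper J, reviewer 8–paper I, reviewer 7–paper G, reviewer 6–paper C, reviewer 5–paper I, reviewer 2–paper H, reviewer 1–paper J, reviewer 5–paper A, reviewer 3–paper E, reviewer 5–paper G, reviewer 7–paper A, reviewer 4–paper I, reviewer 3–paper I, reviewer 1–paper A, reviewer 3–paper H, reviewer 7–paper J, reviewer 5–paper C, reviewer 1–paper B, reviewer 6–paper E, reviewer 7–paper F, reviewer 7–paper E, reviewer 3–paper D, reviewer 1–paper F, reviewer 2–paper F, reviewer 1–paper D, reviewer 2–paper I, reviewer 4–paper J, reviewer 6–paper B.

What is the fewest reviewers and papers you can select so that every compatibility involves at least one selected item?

The 8 edges reviewer 1–paper D, reviewer 2–paper F, reviewer 3–paper J, reviewer 4–paper B, reviewer 5–paper C, reviewer 6–paper E, reviewer 7–paper G, reviewer 8–paper I form a matching, so any vertex cover needs at least 8 vertices (one per matched edge).
Conversely {reviewer 1, reviewer 2, reviewer 3, reviewer 4, reviewer 5, reviewer 6, reviewer 7, reviewer 8} meets every edge and has exactly 8 vertices, so 8 is optimal.

8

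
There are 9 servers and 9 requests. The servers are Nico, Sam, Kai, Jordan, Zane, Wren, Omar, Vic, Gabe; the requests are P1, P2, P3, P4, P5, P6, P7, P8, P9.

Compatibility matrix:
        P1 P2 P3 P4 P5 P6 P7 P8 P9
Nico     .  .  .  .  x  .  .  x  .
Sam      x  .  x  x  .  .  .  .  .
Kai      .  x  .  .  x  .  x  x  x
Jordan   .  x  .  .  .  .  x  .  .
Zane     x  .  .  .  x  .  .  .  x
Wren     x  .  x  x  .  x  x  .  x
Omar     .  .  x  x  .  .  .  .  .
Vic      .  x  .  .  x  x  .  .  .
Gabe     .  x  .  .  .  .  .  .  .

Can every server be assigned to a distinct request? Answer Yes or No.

One maximum matching: Nico→P5, Sam→P1, Kai→P8, Jordan→P7, Zane→P9, Wren→P3, Omar→P4, Vic→P6, Gabe→P2.
Every server is matched, so this is a perfect matching.

Yes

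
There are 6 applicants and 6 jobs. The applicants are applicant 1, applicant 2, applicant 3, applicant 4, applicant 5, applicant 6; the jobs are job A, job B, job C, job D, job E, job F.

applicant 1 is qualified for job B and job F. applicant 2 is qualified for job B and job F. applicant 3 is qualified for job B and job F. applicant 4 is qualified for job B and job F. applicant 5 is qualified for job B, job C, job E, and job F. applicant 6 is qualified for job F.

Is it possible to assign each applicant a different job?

The set {applicant 1, applicant 2, applicant 3, applicant 4, applicant 6} has only 2 neighbours ({job B, job F}), so by Hall's theorem at most 3 of the 6 applicants can be matched.
Hence no matching covers every applicant.

No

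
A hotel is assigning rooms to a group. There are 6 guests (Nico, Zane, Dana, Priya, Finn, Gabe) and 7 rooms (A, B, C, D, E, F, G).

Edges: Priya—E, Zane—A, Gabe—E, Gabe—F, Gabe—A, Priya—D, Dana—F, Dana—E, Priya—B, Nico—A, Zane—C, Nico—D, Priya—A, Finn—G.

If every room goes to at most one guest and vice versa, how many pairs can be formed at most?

A valid assignment of size 6: Nico-D, Zane-C, Dana-F, Priya-B, Finn-G, Gabe-E.
All 6 guests are matched, so no larger matching exists.

6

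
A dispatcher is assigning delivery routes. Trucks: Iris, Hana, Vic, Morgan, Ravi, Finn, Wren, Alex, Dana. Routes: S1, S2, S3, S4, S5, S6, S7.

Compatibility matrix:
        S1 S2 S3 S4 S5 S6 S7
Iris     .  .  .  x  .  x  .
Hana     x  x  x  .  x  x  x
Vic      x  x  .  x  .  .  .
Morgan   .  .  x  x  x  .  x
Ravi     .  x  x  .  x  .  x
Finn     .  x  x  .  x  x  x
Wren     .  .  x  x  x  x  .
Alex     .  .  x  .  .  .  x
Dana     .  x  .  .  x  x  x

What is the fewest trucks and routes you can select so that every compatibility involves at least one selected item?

The 7 edges Iris–S6, Hana–S5, Vic–S1, Morgan–S7, Ravi–S2, Finn–S3, Wren–S4 form a matching, so any vertex cover needs at least 7 vertices (one per matched edge).
Conversely {S1, S2, S3, S4, S5, S6, S7} meets every edge and has exactly 7 vertices, so 7 is optimal.

7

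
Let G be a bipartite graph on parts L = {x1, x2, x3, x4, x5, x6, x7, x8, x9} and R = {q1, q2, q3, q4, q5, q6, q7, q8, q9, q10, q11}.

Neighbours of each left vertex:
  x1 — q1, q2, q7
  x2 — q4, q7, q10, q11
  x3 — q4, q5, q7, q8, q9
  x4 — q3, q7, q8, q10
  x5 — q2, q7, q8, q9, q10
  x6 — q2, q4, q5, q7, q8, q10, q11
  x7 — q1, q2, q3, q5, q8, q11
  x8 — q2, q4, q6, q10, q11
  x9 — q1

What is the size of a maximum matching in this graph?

One maximum matching: x1→q2, x2→q7, x3→q4, x4→q10, x5→q9, x6→q8, x7→q11, x8→q6, x9→q1.
All 9 left vertices are matched, so no larger matching exists.

9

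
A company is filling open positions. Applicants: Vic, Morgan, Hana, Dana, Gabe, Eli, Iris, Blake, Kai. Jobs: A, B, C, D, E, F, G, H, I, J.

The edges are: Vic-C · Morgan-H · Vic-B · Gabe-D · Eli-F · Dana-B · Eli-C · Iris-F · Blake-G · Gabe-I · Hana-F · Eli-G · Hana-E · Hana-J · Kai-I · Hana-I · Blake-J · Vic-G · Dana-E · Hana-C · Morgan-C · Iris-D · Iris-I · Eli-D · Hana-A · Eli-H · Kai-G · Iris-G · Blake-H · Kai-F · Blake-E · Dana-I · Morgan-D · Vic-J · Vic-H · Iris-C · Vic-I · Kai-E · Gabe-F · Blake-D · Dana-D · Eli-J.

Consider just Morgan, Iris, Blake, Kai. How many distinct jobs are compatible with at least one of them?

8

The union of neighbours of {Morgan, Iris, Blake, Kai} is {C, D, E, F, G, H, I, J}, which has 8 elements.
Since |N(S)| = 8 ≥ |S| = 4, Hall's condition holds for this subset.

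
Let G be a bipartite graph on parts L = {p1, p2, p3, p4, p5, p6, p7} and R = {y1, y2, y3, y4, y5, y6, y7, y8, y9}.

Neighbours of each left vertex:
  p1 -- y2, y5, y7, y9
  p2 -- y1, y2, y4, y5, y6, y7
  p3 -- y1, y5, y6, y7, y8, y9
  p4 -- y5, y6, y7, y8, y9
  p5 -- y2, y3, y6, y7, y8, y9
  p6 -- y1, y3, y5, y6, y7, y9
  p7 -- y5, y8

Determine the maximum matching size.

For example, pair p1–y2, p2–y4, p3–y9, p4–y7, p5–y3, p6–y6, p7–y8.
This saturates every left vertex, so 7 is the maximum.

7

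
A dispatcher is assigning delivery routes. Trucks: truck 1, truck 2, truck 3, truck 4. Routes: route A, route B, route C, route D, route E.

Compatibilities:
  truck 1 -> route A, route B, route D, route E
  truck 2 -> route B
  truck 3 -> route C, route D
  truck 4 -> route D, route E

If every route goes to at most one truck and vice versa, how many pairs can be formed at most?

One maximum matching: truck 1-route D, truck 2-route B, truck 3-route C, truck 4-route E.
All 4 trucks are matched, so no larger matching exists.

4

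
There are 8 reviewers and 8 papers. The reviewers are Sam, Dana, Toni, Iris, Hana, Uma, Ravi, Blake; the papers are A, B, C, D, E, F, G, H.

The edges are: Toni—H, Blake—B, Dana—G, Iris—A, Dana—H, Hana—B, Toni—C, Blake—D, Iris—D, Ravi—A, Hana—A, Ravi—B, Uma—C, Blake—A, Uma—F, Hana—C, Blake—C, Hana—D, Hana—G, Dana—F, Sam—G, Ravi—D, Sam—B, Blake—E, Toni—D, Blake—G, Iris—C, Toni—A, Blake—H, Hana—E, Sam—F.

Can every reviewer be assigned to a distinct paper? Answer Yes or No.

One maximum matching: Sam-B, Dana-F, Toni-H, Iris-A, Hana-E, Uma-C, Ravi-D, Blake-G.
All 8 reviewers are covered.

Yes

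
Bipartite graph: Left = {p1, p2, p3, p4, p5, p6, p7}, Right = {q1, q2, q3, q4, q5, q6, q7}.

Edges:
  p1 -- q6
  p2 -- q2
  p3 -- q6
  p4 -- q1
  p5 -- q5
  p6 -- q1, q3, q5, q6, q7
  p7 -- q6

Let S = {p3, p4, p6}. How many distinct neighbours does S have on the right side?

The union of neighbours of {p3, p4, p6} is {q1, q3, q5, q6, q7}, which has 5 elements.
Since |N(S)| = 5 ≥ |S| = 3, Hall's condition holds for this subset.

5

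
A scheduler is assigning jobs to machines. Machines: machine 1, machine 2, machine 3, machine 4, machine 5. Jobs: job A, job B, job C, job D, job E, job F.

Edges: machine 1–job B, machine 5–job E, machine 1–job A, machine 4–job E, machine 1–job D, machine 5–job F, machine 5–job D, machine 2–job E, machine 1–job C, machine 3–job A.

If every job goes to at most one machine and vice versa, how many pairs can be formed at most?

4

One maximum matching: machine 1→job D, machine 2→job E, machine 3→job A, machine 5→job F.
The set {machine 2, machine 4} has only 1 neighbour ({job E}), so by Hall's theorem at most 4 of the 5 machines can be matched.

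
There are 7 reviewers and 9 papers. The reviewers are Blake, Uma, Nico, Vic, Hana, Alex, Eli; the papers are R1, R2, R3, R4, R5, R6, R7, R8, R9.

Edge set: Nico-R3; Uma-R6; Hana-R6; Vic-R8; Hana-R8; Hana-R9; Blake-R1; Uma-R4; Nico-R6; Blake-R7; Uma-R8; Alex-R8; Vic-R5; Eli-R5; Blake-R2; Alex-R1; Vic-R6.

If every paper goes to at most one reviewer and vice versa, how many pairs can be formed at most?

A valid assignment of size 7: Blake-R7, Uma-R4, Nico-R6, Vic-R8, Hana-R9, Alex-R1, Eli-R5.
This saturates every reviewer, so 7 is the maximum.

7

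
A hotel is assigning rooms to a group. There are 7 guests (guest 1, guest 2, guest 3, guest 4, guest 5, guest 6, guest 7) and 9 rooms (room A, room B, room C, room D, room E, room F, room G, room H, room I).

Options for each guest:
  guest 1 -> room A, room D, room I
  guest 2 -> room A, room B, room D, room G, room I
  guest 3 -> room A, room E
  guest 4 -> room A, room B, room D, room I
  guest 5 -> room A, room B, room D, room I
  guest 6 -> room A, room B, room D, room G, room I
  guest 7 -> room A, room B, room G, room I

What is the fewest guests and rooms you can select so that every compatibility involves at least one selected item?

A maximum matching has 6 edges (e.g. guest 1–room A, guest 2–room G, guest 3–room E, guest 4–room D, guest 5–room B, guest 6–room I).
By König's theorem the minimum vertex cover has the same size. One such cover is {guest 3, room A, room B, room D, room G, room I}.

6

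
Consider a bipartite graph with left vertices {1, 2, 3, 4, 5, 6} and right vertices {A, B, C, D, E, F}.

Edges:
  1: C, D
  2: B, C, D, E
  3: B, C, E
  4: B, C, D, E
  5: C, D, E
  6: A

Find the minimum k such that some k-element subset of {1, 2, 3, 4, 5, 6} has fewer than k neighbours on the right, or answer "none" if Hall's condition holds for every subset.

Take S = {1, 2, 3, 4, 5}. Its neighbourhood is {B, C, D, E}, so |N(S)| = 4 < |S| = 5.
Every subset of size less than 5 has at least as many neighbours as members, so 5 is the minimum.

5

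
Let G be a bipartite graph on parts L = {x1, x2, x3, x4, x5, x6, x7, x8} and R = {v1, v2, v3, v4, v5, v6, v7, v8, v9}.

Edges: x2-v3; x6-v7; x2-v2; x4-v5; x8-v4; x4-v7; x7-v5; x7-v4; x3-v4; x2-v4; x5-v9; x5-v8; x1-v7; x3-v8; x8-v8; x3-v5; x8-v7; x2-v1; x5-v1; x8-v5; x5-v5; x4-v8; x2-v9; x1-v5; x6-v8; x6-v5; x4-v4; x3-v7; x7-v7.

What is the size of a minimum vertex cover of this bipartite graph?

A maximum matching has 6 edges (e.g. x1–v5, x2–v3, x3–v4, x4–v8, x5–v1, x6–v7).
By König's theorem the minimum vertex cover has the same size. One such cover is {x2, x5, v4, v5, v7, v8}.

6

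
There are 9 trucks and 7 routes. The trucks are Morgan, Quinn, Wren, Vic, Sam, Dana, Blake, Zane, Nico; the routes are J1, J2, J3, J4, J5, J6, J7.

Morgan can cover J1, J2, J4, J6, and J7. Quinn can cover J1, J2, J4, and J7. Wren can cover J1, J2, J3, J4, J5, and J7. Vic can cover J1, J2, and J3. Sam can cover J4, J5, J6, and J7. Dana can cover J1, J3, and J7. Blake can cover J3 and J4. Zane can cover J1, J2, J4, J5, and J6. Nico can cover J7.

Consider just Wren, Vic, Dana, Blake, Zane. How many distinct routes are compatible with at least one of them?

7

The union of neighbours of {Wren, Vic, Dana, Blake, Zane} is {J1, J2, J3, J4, J5, J6, J7}, which has 7 elements.
Since |N(S)| = 7 ≥ |S| = 5, Hall's condition holds for this subset.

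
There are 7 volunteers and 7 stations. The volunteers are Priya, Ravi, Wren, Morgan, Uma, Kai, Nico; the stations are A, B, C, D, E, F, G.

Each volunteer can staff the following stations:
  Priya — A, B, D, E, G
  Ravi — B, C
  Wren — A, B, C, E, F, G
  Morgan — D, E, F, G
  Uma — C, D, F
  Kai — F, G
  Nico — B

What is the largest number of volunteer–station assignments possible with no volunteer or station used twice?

A valid assignment of size 7: Priya–E, Ravi–C, Wren–A, Morgan–D, Uma–F, Kai–G, Nico–B.
This saturates every volunteer, so 7 is the maximum.

7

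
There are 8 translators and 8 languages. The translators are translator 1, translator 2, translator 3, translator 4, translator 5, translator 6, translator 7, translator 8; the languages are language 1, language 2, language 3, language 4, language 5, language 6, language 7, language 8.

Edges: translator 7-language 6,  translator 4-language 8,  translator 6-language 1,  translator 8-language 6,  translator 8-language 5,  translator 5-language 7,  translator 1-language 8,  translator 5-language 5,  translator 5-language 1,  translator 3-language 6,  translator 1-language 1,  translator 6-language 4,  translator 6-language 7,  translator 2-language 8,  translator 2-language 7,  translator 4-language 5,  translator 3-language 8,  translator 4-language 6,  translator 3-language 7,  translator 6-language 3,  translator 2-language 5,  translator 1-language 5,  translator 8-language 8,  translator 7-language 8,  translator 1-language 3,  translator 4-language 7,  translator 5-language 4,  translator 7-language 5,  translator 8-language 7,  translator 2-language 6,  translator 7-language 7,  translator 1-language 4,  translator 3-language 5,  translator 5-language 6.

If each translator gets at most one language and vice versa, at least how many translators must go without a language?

1

A valid assignment of size 7: translator 1→language 3, translator 2→language 5, translator 3→language 8, translator 4→language 6, translator 5→language 1, translator 6→language 4, translator 7→language 7.
The set {translator 2, translator 3, translator 4, translator 7, translator 8} has only 4 neighbours ({language 5, language 6, language 7, language 8}), so by Hall's theorem at most 7 of the 8 translators can be matched.
That matches 7 of the 8, leaving 1 unmatched; no matching can do better.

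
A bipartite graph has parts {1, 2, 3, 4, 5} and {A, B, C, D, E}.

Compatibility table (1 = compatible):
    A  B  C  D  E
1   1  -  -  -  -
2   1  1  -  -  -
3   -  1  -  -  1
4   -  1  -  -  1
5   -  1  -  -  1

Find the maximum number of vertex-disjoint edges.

One maximum matching: 1→A, 2→B, 3→E.
The set {1, 2, 3, 4, 5} has only 3 neighbours ({A, B, E}), so by Hall's theorem at most 3 of the 5 left vertices can be matched.

3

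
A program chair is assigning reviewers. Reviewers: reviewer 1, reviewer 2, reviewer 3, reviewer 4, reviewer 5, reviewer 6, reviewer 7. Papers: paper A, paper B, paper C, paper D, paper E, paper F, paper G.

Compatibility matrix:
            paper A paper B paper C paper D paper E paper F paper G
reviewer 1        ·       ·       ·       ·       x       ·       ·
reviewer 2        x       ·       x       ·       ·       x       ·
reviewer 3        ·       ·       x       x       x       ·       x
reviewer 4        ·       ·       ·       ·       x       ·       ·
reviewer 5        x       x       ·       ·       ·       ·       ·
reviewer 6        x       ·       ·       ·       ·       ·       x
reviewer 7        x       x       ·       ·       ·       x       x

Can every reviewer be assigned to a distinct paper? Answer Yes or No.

The set {reviewer 1, reviewer 4} has only 1 neighbour ({paper E}), so by Hall's theorem at most 6 of the 7 reviewers can be matched.
Hence no matching covers every reviewer.

No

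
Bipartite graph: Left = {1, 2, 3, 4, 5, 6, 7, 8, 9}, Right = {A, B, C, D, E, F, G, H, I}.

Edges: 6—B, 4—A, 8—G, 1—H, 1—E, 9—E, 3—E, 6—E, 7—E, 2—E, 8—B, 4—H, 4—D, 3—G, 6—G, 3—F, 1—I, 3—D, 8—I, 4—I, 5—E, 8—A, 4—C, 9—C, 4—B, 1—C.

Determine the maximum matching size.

7

A valid assignment of size 7: 1→H, 2→E, 3→D, 4→A, 6→B, 8→I, 9→C.
The set {2, 5, 7} has only 1 neighbour ({E}), so by Hall's theorem at most 7 of the 9 left vertices can be matched.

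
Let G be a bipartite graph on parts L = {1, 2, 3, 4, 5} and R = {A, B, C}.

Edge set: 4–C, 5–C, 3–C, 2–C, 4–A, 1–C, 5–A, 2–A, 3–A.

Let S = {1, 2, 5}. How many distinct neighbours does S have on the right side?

2

The union of neighbours of {1, 2, 5} is {A, C}, which has 2 elements.
Since |N(S)| = 2 < |S| = 3, Hall's condition fails for this subset.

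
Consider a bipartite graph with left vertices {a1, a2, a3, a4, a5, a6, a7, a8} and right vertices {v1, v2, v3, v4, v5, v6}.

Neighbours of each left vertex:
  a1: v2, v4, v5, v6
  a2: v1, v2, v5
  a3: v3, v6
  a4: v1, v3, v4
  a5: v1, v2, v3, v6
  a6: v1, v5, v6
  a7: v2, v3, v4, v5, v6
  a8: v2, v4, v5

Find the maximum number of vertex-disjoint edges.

6

For example, pair a1-v2, a2-v5, a3-v3, a4-v4, a5-v1, a6-v6.
The set {a1, a2, a3, a4, a5, a6, a7, a8} has only 6 neighbours ({v1, v2, v3, v4, v5, v6}), so by Hall's theorem at most 6 of the 8 left vertices can be matched.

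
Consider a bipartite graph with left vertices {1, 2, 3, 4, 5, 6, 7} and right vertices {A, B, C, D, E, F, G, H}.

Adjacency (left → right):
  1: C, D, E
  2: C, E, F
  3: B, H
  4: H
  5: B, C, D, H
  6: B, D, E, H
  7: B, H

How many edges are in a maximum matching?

6

One maximum matching: 1–C, 2–F, 3–B, 4–H, 5–D, 6–E.
The set {3, 4, 7} has only 2 neighbours ({B, H}), so by Hall's theorem at most 6 of the 7 left vertices can be matched.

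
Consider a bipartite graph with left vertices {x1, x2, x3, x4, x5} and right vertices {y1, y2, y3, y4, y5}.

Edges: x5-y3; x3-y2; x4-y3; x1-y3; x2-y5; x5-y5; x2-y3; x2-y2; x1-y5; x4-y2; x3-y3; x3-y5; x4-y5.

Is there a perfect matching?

No

The set {x1, x2, x3, x4, x5} has only 3 neighbours ({y2, y3, y5}), so by Hall's theorem at most 3 of the 5 left vertices can be matched.
Hence no matching covers every left vertex.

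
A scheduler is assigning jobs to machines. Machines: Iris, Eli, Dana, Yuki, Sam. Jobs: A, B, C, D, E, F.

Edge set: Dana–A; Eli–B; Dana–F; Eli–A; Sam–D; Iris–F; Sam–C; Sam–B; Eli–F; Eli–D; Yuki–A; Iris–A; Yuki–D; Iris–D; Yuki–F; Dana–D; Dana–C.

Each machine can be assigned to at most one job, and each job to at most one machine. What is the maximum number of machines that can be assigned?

One maximum matching: Iris-A, Eli-F, Dana-C, Yuki-D, Sam-B.
All 5 machines are matched, so no larger matching exists.

5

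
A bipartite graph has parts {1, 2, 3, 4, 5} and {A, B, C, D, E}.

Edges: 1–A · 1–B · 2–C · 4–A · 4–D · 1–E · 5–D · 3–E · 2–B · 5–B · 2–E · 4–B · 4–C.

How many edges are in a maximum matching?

5

A valid assignment of size 5: 1–A, 2–C, 3–E, 4–D, 5–B.
This saturates every left vertex, so 5 is the maximum.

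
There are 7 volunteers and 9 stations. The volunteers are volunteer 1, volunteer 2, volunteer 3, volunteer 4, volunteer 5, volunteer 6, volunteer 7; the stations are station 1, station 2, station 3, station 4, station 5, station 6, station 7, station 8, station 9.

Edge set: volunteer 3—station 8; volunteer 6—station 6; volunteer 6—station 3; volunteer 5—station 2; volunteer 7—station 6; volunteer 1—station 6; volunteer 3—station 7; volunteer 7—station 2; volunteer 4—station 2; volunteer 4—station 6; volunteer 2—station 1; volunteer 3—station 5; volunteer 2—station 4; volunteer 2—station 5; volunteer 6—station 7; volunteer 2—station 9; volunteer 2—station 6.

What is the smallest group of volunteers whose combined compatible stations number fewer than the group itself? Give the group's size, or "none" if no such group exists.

3

Take S = {volunteer 1, volunteer 4, volunteer 5}. Its neighbourhood is {station 2, station 6}, so |N(S)| = 2 < |S| = 3.
Every subset of size less than 3 has at least as many neighbours as members, so 3 is the minimum.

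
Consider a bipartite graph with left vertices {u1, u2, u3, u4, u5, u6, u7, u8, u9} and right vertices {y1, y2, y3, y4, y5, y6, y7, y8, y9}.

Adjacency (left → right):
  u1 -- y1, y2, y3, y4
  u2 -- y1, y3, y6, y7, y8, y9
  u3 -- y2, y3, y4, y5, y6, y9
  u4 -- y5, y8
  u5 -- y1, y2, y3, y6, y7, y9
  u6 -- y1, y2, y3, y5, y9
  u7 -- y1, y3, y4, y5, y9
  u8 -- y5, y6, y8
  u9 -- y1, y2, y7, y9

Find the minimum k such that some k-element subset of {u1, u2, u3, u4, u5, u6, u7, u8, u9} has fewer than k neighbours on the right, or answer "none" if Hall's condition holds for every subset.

none

A matching saturating every left vertex exists, for instance u1→y2, u2→y3, u3→y4, u4→y5, u5→y6, u6→y1, u7→y9, u8→y8, u9→y7.
By Hall's marriage theorem, this means |N(S)| ≥ |S| for every subset S, so no violating subset exists.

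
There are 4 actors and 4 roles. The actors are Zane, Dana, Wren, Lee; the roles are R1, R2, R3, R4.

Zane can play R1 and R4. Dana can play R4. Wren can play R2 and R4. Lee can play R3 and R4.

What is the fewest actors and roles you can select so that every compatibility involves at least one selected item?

4

The 4 edges Zane–R1, Dana–R4, Wren–R2, Lee–R3 form a matching, so any vertex cover needs at least 4 vertices (one per matched edge).
Conversely {Zane, Dana, Wren, Lee} meets every edge and has exactly 4 vertices, so 4 is optimal.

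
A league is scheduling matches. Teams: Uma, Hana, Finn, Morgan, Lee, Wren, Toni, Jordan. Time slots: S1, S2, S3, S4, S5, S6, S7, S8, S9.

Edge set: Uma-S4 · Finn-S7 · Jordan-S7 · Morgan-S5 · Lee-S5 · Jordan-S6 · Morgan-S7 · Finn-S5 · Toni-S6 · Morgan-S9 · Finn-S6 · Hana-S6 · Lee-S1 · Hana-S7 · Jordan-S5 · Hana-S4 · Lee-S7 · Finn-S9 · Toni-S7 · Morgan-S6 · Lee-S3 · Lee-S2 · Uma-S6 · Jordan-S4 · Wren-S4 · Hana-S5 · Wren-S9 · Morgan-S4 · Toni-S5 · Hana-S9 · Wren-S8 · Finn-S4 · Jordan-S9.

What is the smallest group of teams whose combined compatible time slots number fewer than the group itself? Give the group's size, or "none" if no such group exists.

Take S = {Uma, Hana, Finn, Morgan, Toni, Jordan}. Its neighbourhood is {S4, S5, S6, S7, S9}, so |N(S)| = 5 < |S| = 6.
Every subset of size less than 6 has at least as many neighbours as members, so 6 is the minimum.

6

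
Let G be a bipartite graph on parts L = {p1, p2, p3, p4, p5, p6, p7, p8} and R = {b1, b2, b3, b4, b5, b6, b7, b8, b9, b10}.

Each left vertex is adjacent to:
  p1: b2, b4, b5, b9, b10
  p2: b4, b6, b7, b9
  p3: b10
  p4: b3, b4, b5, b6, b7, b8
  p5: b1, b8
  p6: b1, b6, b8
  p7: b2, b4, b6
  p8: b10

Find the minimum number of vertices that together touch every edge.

A maximum matching has 7 edges (e.g. p1–b4, p2–b7, p3–b10, p4–b5, p5–b1, p6–b8, p7–b6).
By König's theorem the minimum vertex cover has the same size. One such cover is {p1, p2, p4, p5, p6, p7, b10}.

7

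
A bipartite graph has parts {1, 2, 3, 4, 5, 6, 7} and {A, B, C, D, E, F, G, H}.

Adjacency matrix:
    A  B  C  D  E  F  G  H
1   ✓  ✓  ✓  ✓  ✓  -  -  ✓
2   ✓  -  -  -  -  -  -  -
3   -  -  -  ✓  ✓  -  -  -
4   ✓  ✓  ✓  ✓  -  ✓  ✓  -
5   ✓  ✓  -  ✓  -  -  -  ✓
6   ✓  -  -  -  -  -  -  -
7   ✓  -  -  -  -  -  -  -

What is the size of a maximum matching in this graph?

5

A valid assignment of size 5: 1–H, 2–A, 3–E, 4–G, 5–B.
The set {2, 6, 7} has only 1 neighbour ({A}), so by Hall's theorem at most 5 of the 7 left vertices can be matched.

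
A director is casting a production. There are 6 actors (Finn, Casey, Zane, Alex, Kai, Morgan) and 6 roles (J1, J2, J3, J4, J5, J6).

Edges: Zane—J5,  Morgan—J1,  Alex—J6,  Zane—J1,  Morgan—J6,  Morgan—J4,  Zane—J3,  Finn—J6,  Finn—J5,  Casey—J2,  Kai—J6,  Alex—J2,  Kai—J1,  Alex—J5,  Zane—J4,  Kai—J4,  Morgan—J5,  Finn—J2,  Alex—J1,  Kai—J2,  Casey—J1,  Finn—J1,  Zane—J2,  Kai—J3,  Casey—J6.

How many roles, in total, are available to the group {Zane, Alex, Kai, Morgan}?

The union of neighbours of {Zane, Alex, Kai, Morgan} is {J1, J2, J3, J4, J5, J6}, which has 6 elements.
Since |N(S)| = 6 ≥ |S| = 4, Hall's condition holds for this subset.

6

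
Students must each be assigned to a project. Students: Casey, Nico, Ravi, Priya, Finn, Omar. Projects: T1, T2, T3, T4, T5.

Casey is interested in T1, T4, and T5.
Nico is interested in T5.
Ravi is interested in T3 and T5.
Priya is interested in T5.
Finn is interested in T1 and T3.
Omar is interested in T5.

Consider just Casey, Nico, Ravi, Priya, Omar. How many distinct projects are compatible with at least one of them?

4

The union of neighbours of {Casey, Nico, Ravi, Priya, Omar} is {T1, T3, T4, T5}, which has 4 elements.
Since |N(S)| = 4 < |S| = 5, Hall's condition fails for this subset.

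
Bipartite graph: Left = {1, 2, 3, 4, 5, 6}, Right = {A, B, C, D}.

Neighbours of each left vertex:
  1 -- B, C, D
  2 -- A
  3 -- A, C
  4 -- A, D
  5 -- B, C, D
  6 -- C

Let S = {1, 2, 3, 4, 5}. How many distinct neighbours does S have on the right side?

4

The union of neighbours of {1, 2, 3, 4, 5} is {A, B, C, D}, which has 4 elements.
Since |N(S)| = 4 < |S| = 5, Hall's condition fails for this subset.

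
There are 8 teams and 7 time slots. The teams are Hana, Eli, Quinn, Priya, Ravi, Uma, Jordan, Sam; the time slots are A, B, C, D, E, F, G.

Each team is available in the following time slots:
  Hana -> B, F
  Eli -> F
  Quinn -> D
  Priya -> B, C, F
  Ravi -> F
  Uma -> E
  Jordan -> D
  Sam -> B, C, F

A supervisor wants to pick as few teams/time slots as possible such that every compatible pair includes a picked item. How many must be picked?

5

{Uma, B, C, D, F} is a vertex cover of size 5: every edge has an endpoint in this set.
No smaller cover exists because Hana–B, Eli–F, Quinn–D, Priya–C, Uma–E is a matching of size 5, and a cover must include an endpoint of each of these disjoint edges (König's theorem).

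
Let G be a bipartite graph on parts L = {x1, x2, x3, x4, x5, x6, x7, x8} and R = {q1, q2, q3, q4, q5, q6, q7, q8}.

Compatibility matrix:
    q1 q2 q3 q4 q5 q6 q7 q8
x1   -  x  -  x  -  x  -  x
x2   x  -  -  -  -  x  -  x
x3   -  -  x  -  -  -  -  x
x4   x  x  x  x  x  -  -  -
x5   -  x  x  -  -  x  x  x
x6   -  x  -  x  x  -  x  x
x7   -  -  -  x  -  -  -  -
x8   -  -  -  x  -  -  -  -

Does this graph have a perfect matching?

The set {x7, x8} has only 1 neighbour ({q4}), so by Hall's theorem at most 7 of the 8 left vertices can be matched.
Hence no matching covers every left vertex.

No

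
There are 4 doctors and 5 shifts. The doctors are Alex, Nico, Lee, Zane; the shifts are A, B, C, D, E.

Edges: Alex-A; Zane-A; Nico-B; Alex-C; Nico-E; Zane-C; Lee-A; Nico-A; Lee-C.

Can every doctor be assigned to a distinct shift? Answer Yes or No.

The set {Alex, Lee, Zane} has only 2 neighbours ({A, C}), so by Hall's theorem at most 3 of the 4 doctors can be matched.
Hence no matching covers every doctor.

No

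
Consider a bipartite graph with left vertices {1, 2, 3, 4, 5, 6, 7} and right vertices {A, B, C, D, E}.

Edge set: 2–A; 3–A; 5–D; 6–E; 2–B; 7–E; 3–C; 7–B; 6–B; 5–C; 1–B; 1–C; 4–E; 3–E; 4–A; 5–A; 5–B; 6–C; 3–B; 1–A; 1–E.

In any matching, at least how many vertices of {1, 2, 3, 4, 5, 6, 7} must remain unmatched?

2

One maximum matching: 1→B, 2→A, 3→C, 4→E, 5→D.
The set {1, 2, 3, 4, 6, 7} has only 4 neighbours ({A, B, C, E}), so by Hall's theorem at most 5 of the 7 left vertices can be matched.
That matches 5 of the 7, leaving 2 unmatched; no matching can do better.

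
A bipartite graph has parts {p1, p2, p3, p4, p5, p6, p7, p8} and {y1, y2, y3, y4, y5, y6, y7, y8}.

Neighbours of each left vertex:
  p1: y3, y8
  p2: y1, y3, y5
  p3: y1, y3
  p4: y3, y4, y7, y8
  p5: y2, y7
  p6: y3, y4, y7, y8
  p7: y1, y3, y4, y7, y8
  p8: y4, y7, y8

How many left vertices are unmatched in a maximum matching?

1

For example, pair p1–y8, p2–y5, p3–y1, p4–y4, p5–y2, p6–y3, p7–y7.
The set {p1, p3, p4, p6, p7, p8} has only 5 neighbours ({y1, y3, y4, y7, y8}), so by Hall's theorem at most 7 of the 8 left vertices can be matched.
That matches 7 of the 8, leaving 1 unmatched; no matching can do better.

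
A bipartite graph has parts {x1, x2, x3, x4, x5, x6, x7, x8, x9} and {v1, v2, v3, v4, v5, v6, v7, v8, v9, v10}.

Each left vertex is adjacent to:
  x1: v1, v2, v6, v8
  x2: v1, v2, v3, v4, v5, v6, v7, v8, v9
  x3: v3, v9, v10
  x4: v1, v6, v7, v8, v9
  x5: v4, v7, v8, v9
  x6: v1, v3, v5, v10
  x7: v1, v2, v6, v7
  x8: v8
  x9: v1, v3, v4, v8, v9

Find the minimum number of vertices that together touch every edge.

A maximum matching has 9 edges (e.g. x1–v1, x2–v2, x3–v9, x4–v6, x5–v4, x6–v10, x7–v7, x8–v8, x9–v3).
By König's theorem the minimum vertex cover has the same size. One such cover is {x1, x2, x3, x4, x5, x6, x7, x8, x9}.

9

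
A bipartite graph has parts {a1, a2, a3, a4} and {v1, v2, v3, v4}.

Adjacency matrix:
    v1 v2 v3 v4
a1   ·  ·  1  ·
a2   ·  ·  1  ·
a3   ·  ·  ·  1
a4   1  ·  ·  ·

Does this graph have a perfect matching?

No

The set {a1, a2} has only 1 neighbour ({v3}), so by Hall's theorem at most 3 of the 4 left vertices can be matched.
Hence no matching covers every left vertex.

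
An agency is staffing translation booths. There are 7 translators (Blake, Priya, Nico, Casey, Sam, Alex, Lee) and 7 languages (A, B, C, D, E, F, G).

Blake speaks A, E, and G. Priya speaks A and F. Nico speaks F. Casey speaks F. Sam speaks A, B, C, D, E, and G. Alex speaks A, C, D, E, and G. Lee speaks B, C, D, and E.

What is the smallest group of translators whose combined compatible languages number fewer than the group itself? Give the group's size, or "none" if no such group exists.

Take S = {Nico, Casey}. Its neighbourhood is {F}, so |N(S)| = 1 < |S| = 2.
No single vertex violates Hall's condition since each has at least one neighbour, so 2 is the minimum.

2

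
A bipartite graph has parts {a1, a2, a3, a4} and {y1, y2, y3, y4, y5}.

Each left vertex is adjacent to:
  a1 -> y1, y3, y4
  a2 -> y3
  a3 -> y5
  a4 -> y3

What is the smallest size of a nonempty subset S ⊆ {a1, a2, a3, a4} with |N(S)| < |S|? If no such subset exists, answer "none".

2

Take S = {a2, a4}. Its neighbourhood is {y3}, so |N(S)| = 1 < |S| = 2.
No single vertex violates Hall's condition since each has at least one neighbour, so 2 is the minimum.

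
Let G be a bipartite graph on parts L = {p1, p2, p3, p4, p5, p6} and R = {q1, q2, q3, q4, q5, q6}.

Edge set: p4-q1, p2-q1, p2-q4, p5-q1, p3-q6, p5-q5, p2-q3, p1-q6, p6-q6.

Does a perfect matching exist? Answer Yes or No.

The set {p1, p3, p6} has only 1 neighbour ({q6}), so by Hall's theorem at most 4 of the 6 left vertices can be matched.
Hence no matching covers every left vertex.

No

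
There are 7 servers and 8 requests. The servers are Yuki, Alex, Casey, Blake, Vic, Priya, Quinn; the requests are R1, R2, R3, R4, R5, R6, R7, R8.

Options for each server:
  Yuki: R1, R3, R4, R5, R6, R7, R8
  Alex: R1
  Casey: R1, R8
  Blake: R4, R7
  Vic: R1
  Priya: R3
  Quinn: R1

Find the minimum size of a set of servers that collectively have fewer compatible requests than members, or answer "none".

Take S = {Alex, Vic}. Its neighbourhood is {R1}, so |N(S)| = 1 < |S| = 2.
No single vertex violates Hall's condition since each has at least one neighbour, so 2 is the minimum.

2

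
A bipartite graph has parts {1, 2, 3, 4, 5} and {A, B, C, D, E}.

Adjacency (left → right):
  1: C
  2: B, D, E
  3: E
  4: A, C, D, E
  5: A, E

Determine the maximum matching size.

5

A valid assignment of size 5: 1→C, 2→B, 3→E, 4→D, 5→A.
All 5 left vertices are matched, so no larger matching exists.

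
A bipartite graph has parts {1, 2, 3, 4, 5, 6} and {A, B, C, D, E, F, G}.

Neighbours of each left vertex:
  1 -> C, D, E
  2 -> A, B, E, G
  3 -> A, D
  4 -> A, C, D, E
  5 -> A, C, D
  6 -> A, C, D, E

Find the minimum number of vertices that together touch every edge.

5

{2, A, C, D, E} is a vertex cover of size 5: every edge has an endpoint in this set.
No smaller cover exists because 1–E, 2–B, 3–A, 4–D, 5–C is a matching of size 5, and a cover must include an endpoint of each of these disjoint edges (König's theorem).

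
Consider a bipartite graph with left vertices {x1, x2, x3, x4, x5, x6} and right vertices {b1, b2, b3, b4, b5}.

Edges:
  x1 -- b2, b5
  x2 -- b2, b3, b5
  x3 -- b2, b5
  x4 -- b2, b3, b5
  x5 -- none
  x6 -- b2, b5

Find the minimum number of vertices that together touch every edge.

3

{b2, b3, b5} is a vertex cover of size 3: every edge has an endpoint in this set.
No smaller cover exists because x1–b2, x2–b3, x3–b5 is a matching of size 3, and a cover must include an endpoint of each of these disjoint edges (König's theorem).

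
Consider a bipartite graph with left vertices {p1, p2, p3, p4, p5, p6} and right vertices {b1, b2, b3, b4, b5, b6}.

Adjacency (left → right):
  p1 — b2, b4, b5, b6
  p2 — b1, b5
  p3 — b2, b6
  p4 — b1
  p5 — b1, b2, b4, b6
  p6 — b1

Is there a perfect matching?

No

The set {p4, p6} has only 1 neighbour ({b1}), so by Hall's theorem at most 5 of the 6 left vertices can be matched.
Hence no matching covers every left vertex.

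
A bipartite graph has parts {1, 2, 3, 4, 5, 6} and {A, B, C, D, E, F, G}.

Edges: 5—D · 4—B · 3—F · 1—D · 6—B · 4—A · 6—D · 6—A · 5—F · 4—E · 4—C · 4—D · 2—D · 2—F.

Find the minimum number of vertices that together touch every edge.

4

{4, 6, D, F} is a vertex cover of size 4: every edge has an endpoint in this set.
No smaller cover exists because 1–D, 2–F, 4–A, 6–B is a matching of size 4, and a cover must include an endpoint of each of these disjoint edges (König's theorem).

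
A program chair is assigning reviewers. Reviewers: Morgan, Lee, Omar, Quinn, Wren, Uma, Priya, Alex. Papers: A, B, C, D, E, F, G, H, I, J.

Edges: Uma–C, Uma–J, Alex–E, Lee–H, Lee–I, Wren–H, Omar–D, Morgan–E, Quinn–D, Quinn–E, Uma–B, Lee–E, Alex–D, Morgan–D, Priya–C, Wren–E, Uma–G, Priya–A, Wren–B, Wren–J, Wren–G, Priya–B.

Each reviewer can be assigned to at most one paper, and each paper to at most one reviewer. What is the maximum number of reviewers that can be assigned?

One maximum matching: Morgan-E, Lee-H, Omar-D, Wren-G, Uma-J, Priya-B.
The set {Morgan, Omar, Quinn, Alex} has only 2 neighbours ({D, E}), so by Hall's theorem at most 6 of the 8 reviewers can be matched.

6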